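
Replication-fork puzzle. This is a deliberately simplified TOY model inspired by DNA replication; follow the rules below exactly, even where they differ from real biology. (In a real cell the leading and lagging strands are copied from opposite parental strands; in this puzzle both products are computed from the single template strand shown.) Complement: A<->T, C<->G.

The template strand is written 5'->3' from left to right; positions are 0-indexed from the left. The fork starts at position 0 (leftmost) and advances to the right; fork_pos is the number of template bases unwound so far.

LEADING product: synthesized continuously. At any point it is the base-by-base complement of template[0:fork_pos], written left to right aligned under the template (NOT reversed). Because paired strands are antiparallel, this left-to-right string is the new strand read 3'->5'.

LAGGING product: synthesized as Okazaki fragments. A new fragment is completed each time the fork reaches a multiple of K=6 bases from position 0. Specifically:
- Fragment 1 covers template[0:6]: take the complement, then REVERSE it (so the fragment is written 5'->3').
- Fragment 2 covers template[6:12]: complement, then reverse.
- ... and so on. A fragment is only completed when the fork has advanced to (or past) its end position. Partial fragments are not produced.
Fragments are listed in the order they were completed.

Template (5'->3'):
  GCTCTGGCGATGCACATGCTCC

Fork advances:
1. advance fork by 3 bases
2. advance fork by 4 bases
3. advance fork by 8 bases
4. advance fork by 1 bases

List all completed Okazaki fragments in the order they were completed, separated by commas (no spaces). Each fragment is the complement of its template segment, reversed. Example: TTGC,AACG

Step 1: advance 3 -> fork_pos = 0 + 3 = 3. Next multiple of 6 is 6 (not reached); still 0 fragment(s).
Step 2: advance 4 -> fork_pos = 3 + 4 = 7. Reached multiple(s) of 6: 6 -> fragment 1 completed (1 total).
Step 3: advance 8 -> fork_pos = 7 + 8 = 15. Reached multiple(s) of 6: 12 -> fragment 2 completed (2 total).
Step 4: advance 1 -> fork_pos = 15 + 1 = 16. Next multiple of 6 is 18 (not reached); still 2 fragment(s).
Final fork_pos = 16, so 2 fragment(s) are complete. Build each: template segment -> complement -> reverse.
Fragment 1: template[0:6] = GCTCTG -> complement CGAGAC -> reversed CAGAGC
Fragment 2: template[6:12] = GCGATG -> complement CGCTAC -> reversed CATCGC

Answer: CAGAGC,CATCGC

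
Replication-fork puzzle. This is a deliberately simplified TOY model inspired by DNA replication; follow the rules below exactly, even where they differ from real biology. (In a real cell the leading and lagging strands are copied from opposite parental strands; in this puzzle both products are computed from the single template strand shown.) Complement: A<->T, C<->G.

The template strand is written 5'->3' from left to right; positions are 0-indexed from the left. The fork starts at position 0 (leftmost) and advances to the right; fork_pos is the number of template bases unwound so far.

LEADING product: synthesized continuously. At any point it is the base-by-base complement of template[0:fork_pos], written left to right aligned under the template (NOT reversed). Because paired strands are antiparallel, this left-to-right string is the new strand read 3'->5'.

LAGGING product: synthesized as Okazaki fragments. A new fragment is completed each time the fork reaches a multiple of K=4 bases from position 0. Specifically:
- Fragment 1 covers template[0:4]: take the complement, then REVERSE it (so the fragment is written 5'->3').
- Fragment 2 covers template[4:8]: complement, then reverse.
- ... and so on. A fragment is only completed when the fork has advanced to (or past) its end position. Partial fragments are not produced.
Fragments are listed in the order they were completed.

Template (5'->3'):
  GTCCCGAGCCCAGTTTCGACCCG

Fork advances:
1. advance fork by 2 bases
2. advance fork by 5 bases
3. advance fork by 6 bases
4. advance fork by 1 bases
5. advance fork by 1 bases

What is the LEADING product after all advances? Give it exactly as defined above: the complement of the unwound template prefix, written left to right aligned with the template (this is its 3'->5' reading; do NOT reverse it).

Step 1: advance 2 -> fork_pos = 0 + 2 = 2.
Step 2: advance 5 -> fork_pos = 2 + 5 = 7.
Step 3: advance 6 -> fork_pos = 7 + 6 = 13.
Step 4: advance 1 -> fork_pos = 13 + 1 = 14.
Step 5: advance 1 -> fork_pos = 14 + 1 = 15.
Unwound prefix: template[0:15] = GTCCCGAGCCCAGTT
Complement it base by base (A<->T, C<->G), keeping left-to-right order:
  [0:5] GTCCC -> CAGGG
  [5:10] GAGCC -> CTCGG
  [10:15] CAGTT -> GTCAA
Concatenate: CAGGGCTCGGGTCAA (length 15; written aligned with the template, i.e. 3'->5').

Answer: CAGGGCTCGGGTCAA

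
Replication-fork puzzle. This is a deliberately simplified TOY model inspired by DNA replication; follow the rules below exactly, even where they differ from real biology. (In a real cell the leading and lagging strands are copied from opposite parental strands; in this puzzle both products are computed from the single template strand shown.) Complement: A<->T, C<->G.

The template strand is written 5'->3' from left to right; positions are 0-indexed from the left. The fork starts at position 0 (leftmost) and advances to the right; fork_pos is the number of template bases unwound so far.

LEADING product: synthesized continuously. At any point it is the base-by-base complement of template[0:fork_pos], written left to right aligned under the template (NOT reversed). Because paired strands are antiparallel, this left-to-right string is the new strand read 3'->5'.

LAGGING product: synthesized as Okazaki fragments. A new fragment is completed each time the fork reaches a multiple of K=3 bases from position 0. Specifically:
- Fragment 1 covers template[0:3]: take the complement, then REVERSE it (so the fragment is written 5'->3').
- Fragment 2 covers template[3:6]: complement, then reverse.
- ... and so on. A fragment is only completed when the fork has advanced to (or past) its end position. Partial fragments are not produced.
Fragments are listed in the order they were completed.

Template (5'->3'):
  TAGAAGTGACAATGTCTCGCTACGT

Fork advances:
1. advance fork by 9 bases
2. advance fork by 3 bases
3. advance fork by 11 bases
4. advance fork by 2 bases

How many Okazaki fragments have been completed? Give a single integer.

Step 1: advance 9 -> fork_pos = 0 + 9 = 9. Reached multiple(s) of 3: 3, 6, 9 -> fragments 1-3 completed (3 total).
Step 2: advance 3 -> fork_pos = 9 + 3 = 12. Reached multiple(s) of 3: 12 -> fragment 4 completed (4 total).
Step 3: advance 11 -> fork_pos = 12 + 11 = 23. Reached multiple(s) of 3: 15, 18, 21 -> fragments 5-7 completed (7 total).
Step 4: advance 2 -> fork_pos = 23 + 2 = 25. Reached multiple(s) of 3: 24 -> fragment 8 completed (8 total).
Check: final fork_pos = 25; the multiples of 3 that are <= 25 are 3..24 -> 25 // 3 = 8 completed fragment(s).

Answer: 8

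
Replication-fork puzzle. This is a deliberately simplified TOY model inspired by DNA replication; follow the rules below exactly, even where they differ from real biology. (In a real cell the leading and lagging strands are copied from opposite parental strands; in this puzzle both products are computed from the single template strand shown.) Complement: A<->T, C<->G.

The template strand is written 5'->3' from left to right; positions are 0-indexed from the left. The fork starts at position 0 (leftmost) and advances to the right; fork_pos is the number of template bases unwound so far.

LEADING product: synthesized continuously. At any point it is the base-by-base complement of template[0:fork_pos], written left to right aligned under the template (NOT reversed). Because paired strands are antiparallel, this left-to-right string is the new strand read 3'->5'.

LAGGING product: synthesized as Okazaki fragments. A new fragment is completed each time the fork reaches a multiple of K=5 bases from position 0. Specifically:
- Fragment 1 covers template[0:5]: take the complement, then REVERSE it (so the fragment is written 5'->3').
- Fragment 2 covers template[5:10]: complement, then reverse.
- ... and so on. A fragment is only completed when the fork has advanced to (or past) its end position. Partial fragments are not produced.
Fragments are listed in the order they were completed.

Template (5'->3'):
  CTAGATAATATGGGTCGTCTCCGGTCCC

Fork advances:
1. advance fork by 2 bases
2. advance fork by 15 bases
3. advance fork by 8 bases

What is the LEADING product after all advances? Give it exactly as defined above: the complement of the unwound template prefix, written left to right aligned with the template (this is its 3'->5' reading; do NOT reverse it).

Answer: GATCTATTATACCCAGCAGAGGCCA

Derivation:
Step 1: advance 2 -> fork_pos = 0 + 2 = 2.
Step 2: advance 15 -> fork_pos = 2 + 15 = 17.
Step 3: advance 8 -> fork_pos = 17 + 8 = 25.
Unwound prefix: template[0:25] = CTAGATAATATGGGTCGTCTCCGGT
Complement it base by base (A<->T, C<->G), keeping left-to-right order:
  [0:5] CTAGA -> GATCT
  [5:10] TAATA -> ATTAT
  [10:15] TGGGT -> ACCCA
  [15:20] CGTCT -> GCAGA
  [20:25] CCGGT -> GGCCA
Concatenate: GATCTATTATACCCAGCAGAGGCCA (length 25; written aligned with the template, i.e. 3'->5').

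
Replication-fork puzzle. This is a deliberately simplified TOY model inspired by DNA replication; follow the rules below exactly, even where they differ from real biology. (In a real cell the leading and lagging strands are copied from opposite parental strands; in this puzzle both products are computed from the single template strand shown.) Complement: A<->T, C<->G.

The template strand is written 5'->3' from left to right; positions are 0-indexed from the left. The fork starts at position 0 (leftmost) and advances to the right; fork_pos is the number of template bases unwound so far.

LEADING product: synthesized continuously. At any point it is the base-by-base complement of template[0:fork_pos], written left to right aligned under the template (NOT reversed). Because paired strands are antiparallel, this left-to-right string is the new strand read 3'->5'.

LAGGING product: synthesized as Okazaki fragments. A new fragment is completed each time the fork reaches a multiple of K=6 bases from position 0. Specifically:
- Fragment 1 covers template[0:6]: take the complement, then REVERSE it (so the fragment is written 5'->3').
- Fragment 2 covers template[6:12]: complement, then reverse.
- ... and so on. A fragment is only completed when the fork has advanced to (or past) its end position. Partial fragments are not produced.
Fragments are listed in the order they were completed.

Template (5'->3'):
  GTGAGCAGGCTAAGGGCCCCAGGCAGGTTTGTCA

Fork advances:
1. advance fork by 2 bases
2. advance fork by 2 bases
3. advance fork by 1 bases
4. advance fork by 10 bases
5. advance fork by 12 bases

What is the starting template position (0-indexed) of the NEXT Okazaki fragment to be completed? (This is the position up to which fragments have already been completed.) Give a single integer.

Step 1: advance 2 -> fork_pos = 0 + 2 = 2. Next multiple of 6 is 6 (not reached); still 0 fragment(s).
Step 2: advance 2 -> fork_pos = 2 + 2 = 4. Next multiple of 6 is 6 (not reached); still 0 fragment(s).
Step 3: advance 1 -> fork_pos = 4 + 1 = 5. Next multiple of 6 is 6 (not reached); still 0 fragment(s).
Step 4: advance 10 -> fork_pos = 5 + 10 = 15. Reached multiple(s) of 6: 6, 12 -> fragments 1-2 completed (2 total).
Step 5: advance 12 -> fork_pos = 15 + 12 = 27. Reached multiple(s) of 6: 18, 24 -> fragments 3-4 completed (4 total).
4 fragment(s) completed, covering template[0:24] (4 x 6 = 24). The next fragment, fragment 5, covers template[24:30], so it starts at position 24.

Answer: 24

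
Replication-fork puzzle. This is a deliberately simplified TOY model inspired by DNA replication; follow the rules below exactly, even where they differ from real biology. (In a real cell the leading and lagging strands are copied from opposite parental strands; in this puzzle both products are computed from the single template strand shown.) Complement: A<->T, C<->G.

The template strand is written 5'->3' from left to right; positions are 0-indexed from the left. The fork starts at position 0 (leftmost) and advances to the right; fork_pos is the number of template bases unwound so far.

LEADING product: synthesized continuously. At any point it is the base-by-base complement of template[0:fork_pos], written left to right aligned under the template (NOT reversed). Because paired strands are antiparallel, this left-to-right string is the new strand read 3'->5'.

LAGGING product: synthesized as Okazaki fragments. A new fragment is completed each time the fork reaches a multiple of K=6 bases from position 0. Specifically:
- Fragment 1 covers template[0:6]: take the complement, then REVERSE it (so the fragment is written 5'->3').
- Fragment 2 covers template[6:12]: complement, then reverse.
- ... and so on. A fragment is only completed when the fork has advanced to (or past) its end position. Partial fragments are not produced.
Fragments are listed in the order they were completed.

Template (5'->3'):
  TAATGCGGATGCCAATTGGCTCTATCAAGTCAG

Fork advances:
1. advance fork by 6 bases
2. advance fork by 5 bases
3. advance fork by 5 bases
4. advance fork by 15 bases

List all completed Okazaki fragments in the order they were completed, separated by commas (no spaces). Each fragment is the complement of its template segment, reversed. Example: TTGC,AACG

Step 1: advance 6 -> fork_pos = 0 + 6 = 6. Reached multiple(s) of 6: 6 -> fragment 1 completed (1 total).
Step 2: advance 5 -> fork_pos = 6 + 5 = 11. Next multiple of 6 is 12 (not reached); still 1 fragment(s).
Step 3: advance 5 -> fork_pos = 11 + 5 = 16. Reached multiple(s) of 6: 12 -> fragment 2 completed (2 total).
Step 4: advance 15 -> fork_pos = 16 + 15 = 31. Reached multiple(s) of 6: 18, 24, 30 -> fragments 3-5 completed (5 total).
Final fork_pos = 31, so 5 fragment(s) are complete. Build each: template segment -> complement -> reverse.
Fragment 1: template[0:6] = TAATGC -> complement ATTACG -> reversed GCATTA
Fragment 2: template[6:12] = GGATGC -> complement CCTACG -> reversed GCATCC
Fragment 3: template[12:18] = CAATTG -> complement GTTAAC -> reversed CAATTG
Fragment 4: template[18:24] = GCTCTA -> complement CGAGAT -> reversed TAGAGC
Fragment 5: template[24:30] = TCAAGT -> complement AGTTCA -> reversed ACTTGA

Answer: GCATTA,GCATCC,CAATTG,TAGAGC,ACTTGA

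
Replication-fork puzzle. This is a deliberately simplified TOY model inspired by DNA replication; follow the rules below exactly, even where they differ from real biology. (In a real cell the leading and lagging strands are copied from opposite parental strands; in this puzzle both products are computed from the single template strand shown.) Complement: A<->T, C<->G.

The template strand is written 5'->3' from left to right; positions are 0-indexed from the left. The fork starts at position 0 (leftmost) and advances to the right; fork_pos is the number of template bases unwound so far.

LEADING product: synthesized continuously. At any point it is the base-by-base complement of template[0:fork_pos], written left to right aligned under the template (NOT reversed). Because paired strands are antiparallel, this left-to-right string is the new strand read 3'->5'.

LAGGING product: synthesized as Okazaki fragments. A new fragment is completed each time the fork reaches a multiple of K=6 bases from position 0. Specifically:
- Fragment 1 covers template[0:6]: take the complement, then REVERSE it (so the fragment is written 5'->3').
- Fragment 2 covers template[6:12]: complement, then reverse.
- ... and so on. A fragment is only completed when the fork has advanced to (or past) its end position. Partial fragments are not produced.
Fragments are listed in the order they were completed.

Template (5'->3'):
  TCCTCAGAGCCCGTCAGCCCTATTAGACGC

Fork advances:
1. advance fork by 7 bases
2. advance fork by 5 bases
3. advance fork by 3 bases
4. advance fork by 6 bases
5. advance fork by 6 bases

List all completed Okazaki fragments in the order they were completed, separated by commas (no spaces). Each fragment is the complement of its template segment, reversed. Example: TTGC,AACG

Step 1: advance 7 -> fork_pos = 0 + 7 = 7. Reached multiple(s) of 6: 6 -> fragment 1 completed (1 total).
Step 2: advance 5 -> fork_pos = 7 + 5 = 12. Reached multiple(s) of 6: 12 -> fragment 2 completed (2 total).
Step 3: advance 3 -> fork_pos = 12 + 3 = 15. Next multiple of 6 is 18 (not reached); still 2 fragment(s).
Step 4: advance 6 -> fork_pos = 15 + 6 = 21. Reached multiple(s) of 6: 18 -> fragment 3 completed (3 total).
Step 5: advance 6 -> fork_pos = 21 + 6 = 27. Reached multiple(s) of 6: 24 -> fragment 4 completed (4 total).
Final fork_pos = 27, so 4 fragment(s) are complete. Build each: template segment -> complement -> reverse.
Fragment 1: template[0:6] = TCCTCA -> complement AGGAGT -> reversed TGAGGA
Fragment 2: template[6:12] = GAGCCC -> complement CTCGGG -> reversed GGGCTC
Fragment 3: template[12:18] = GTCAGC -> complement CAGTCG -> reversed GCTGAC
Fragment 4: template[18:24] = CCTATT -> complement GGATAA -> reversed AATAGG

Answer: TGAGGA,GGGCTC,GCTGAC,AATAGG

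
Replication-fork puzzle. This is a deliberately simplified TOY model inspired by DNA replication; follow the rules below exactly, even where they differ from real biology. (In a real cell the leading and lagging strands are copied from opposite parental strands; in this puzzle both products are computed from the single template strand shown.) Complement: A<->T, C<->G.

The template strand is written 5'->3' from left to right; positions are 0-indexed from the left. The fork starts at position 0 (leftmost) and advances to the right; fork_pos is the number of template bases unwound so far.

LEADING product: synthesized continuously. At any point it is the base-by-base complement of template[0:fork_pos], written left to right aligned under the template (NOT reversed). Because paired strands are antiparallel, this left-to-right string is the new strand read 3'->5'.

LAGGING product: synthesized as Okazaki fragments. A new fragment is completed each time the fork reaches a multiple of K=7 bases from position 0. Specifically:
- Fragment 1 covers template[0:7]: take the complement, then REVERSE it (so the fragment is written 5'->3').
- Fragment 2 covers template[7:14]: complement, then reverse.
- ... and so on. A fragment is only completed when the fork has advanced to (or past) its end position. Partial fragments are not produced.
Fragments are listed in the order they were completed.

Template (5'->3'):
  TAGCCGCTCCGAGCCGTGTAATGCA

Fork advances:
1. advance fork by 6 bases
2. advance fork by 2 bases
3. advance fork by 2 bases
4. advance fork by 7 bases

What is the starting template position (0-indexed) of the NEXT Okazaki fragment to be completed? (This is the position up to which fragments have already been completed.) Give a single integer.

Answer: 14

Derivation:
Step 1: advance 6 -> fork_pos = 0 + 6 = 6. Next multiple of 7 is 7 (not reached); still 0 fragment(s).
Step 2: advance 2 -> fork_pos = 6 + 2 = 8. Reached multiple(s) of 7: 7 -> fragment 1 completed (1 total).
Step 3: advance 2 -> fork_pos = 8 + 2 = 10. Next multiple of 7 is 14 (not reached); still 1 fragment(s).
Step 4: advance 7 -> fork_pos = 10 + 7 = 17. Reached multiple(s) of 7: 14 -> fragment 2 completed (2 total).
2 fragment(s) completed, covering template[0:14] (2 x 7 = 14). The next fragment, fragment 3, covers template[14:21], so it starts at position 14.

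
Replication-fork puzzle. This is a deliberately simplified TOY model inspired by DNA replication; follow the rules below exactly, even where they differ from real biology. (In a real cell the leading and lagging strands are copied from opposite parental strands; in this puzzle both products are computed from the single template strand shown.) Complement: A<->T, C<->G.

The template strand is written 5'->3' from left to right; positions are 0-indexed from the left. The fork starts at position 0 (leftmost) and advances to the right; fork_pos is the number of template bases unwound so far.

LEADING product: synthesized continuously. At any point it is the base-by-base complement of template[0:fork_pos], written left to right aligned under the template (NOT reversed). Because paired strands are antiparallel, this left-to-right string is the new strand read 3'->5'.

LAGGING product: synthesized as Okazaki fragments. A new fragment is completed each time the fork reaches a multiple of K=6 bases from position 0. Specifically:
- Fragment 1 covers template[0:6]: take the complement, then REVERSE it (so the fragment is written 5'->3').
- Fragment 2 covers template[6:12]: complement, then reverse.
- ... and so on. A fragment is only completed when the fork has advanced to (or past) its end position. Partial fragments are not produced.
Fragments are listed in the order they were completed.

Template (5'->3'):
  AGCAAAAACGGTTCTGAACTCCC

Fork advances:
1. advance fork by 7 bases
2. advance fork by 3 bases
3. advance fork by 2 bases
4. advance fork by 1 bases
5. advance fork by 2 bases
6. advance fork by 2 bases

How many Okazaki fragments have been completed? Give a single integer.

Answer: 2

Derivation:
Step 1: advance 7 -> fork_pos = 0 + 7 = 7. Reached multiple(s) of 6: 6 -> fragment 1 completed (1 total).
Step 2: advance 3 -> fork_pos = 7 + 3 = 10. Next multiple of 6 is 12 (not reached); still 1 fragment(s).
Step 3: advance 2 -> fork_pos = 10 + 2 = 12. Reached multiple(s) of 6: 12 -> fragment 2 completed (2 total).
Step 4: advance 1 -> fork_pos = 12 + 1 = 13. Next multiple of 6 is 18 (not reached); still 2 fragment(s).
Step 5: advance 2 -> fork_pos = 13 + 2 = 15. Next multiple of 6 is 18 (not reached); still 2 fragment(s).
Step 6: advance 2 -> fork_pos = 15 + 2 = 17. Next multiple of 6 is 18 (not reached); still 2 fragment(s).
Check: final fork_pos = 17; the multiples of 6 that are <= 17 are 6..12 -> 17 // 6 = 2 completed fragment(s).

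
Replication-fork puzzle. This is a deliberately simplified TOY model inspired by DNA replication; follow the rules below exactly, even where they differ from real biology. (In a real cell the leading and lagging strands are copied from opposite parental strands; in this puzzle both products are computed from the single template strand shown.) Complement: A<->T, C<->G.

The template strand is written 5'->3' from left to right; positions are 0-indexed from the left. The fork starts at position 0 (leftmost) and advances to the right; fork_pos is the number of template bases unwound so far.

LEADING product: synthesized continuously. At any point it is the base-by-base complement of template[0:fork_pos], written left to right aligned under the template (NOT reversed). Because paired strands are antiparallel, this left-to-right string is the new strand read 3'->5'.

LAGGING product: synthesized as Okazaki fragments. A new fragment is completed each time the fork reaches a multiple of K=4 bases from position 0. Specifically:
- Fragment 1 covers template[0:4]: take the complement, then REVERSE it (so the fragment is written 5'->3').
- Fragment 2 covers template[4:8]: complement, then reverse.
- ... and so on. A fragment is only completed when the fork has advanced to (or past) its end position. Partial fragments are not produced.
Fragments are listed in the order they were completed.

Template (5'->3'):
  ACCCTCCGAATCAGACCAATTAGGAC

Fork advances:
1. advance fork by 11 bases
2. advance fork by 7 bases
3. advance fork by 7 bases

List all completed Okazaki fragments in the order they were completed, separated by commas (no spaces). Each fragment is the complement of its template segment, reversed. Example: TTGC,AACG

Step 1: advance 11 -> fork_pos = 0 + 11 = 11. Reached multiple(s) of 4: 4, 8 -> fragments 1-2 completed (2 total).
Step 2: advance 7 -> fork_pos = 11 + 7 = 18. Reached multiple(s) of 4: 12, 16 -> fragments 3-4 completed (4 total).
Step 3: advance 7 -> fork_pos = 18 + 7 = 25. Reached multiple(s) of 4: 20, 24 -> fragments 5-6 completed (6 total).
Final fork_pos = 25, so 6 fragment(s) are complete. Build each: template segment -> complement -> reverse.
Fragment 1: template[0:4] = ACCC -> complement TGGG -> reversed GGGT
Fragment 2: template[4:8] = TCCG -> complement AGGC -> reversed CGGA
Fragment 3: template[8:12] = AATC -> complement TTAG -> reversed GATT
Fragment 4: template[12:16] = AGAC -> complement TCTG -> reversed GTCT
Fragment 5: template[16:20] = CAAT -> complement GTTA -> reversed ATTG
Fragment 6: template[20:24] = TAGG -> complement ATCC -> reversed CCTA

Answer: GGGT,CGGA,GATT,GTCT,ATTG,CCTA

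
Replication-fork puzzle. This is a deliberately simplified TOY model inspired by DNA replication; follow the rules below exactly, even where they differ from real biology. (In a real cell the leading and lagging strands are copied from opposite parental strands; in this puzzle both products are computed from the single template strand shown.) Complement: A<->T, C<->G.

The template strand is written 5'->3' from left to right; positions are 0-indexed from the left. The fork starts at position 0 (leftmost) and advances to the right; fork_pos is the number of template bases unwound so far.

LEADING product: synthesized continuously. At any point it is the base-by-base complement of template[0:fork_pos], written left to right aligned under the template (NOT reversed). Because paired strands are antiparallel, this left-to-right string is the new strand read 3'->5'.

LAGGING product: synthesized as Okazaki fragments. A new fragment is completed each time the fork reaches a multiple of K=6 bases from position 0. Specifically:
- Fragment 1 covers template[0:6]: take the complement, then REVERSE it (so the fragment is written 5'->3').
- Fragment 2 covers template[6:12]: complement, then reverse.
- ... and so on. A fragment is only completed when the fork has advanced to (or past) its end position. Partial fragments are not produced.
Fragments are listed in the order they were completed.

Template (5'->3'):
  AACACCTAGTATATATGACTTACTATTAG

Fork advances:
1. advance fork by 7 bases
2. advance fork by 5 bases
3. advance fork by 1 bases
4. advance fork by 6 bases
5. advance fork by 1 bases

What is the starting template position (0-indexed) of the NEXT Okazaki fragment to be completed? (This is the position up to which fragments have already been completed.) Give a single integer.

Step 1: advance 7 -> fork_pos = 0 + 7 = 7. Reached multiple(s) of 6: 6 -> fragment 1 completed (1 total).
Step 2: advance 5 -> fork_pos = 7 + 5 = 12. Reached multiple(s) of 6: 12 -> fragment 2 completed (2 total).
Step 3: advance 1 -> fork_pos = 12 + 1 = 13. Next multiple of 6 is 18 (not reached); still 2 fragment(s).
Step 4: advance 6 -> fork_pos = 13 + 6 = 19. Reached multiple(s) of 6: 18 -> fragment 3 completed (3 total).
Step 5: advance 1 -> fork_pos = 19 + 1 = 20. Next multiple of 6 is 24 (not reached); still 3 fragment(s).
3 fragment(s) completed, covering template[0:18] (3 x 6 = 18). The next fragment, fragment 4, covers template[18:24], so it starts at position 18.

Answer: 18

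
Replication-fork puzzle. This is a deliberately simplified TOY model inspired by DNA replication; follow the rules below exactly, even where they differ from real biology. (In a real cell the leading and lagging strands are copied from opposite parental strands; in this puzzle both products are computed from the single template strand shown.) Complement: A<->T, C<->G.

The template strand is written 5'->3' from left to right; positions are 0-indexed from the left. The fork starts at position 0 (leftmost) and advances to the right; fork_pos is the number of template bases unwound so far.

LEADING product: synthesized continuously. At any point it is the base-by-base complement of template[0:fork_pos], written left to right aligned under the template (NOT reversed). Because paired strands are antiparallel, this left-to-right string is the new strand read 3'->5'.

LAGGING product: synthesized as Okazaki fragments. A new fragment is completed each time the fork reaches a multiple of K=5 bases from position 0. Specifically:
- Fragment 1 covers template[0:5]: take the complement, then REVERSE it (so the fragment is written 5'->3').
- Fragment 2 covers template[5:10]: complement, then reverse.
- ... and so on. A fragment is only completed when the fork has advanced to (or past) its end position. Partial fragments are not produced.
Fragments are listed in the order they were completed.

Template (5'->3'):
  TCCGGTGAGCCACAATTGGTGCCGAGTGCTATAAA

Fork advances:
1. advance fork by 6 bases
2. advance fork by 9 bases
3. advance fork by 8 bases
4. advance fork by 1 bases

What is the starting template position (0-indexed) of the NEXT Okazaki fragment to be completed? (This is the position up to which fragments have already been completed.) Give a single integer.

Answer: 20

Derivation:
Step 1: advance 6 -> fork_pos = 0 + 6 = 6. Reached multiple(s) of 5: 5 -> fragment 1 completed (1 total).
Step 2: advance 9 -> fork_pos = 6 + 9 = 15. Reached multiple(s) of 5: 10, 15 -> fragments 2-3 completed (3 total).
Step 3: advance 8 -> fork_pos = 15 + 8 = 23. Reached multiple(s) of 5: 20 -> fragment 4 completed (4 total).
Step 4: advance 1 -> fork_pos = 23 + 1 = 24. Next multiple of 5 is 25 (not reached); still 4 fragment(s).
4 fragment(s) completed, covering template[0:20] (4 x 5 = 20). The next fragment, fragment 5, covers template[20:25], so it starts at position 20.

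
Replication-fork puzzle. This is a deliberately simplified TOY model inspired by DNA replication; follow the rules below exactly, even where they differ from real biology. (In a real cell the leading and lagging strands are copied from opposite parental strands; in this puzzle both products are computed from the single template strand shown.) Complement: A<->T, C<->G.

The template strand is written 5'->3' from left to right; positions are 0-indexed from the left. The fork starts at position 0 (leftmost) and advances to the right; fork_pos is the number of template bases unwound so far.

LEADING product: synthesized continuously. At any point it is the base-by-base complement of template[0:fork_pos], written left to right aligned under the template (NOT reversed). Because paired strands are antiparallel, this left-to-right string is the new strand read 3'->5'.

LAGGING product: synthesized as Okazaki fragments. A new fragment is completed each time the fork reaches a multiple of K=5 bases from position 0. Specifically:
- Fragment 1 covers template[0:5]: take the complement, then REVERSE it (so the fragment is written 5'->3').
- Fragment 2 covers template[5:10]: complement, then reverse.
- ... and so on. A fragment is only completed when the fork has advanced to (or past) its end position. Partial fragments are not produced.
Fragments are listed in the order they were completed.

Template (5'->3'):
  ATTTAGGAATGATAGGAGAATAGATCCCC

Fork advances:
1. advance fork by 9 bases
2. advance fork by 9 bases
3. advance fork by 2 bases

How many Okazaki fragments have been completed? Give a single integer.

Answer: 4

Derivation:
Step 1: advance 9 -> fork_pos = 0 + 9 = 9. Reached multiple(s) of 5: 5 -> fragment 1 completed (1 total).
Step 2: advance 9 -> fork_pos = 9 + 9 = 18. Reached multiple(s) of 5: 10, 15 -> fragments 2-3 completed (3 total).
Step 3: advance 2 -> fork_pos = 18 + 2 = 20. Reached multiple(s) of 5: 20 -> fragment 4 completed (4 total).
Check: final fork_pos = 20; the multiples of 5 that are <= 20 are 5..20 -> 20 // 5 = 4 completed fragment(s).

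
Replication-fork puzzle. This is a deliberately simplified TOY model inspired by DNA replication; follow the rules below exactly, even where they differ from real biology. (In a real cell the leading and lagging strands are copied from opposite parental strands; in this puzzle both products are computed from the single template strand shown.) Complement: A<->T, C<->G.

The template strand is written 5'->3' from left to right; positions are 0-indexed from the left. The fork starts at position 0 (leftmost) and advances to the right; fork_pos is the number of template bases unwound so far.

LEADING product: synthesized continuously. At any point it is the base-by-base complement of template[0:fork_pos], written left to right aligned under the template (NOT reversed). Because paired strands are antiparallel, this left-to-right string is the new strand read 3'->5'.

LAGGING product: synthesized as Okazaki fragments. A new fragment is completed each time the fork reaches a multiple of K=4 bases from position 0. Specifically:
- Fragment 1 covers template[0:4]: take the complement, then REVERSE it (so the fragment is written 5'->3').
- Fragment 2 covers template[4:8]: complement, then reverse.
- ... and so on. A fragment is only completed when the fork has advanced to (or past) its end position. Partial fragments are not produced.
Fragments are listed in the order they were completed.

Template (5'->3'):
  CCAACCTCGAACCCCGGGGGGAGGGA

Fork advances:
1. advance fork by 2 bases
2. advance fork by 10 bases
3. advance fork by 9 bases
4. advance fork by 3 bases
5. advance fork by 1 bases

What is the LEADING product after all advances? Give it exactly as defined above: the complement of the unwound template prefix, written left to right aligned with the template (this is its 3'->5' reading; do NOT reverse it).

Step 1: advance 2 -> fork_pos = 0 + 2 = 2.
Step 2: advance 10 -> fork_pos = 2 + 10 = 12.
Step 3: advance 9 -> fork_pos = 12 + 9 = 21.
Step 4: advance 3 -> fork_pos = 21 + 3 = 24.
Step 5: advance 1 -> fork_pos = 24 + 1 = 25.
Unwound prefix: template[0:25] = CCAACCTCGAACCCCGGGGGGAGGG
Complement it base by base (A<->T, C<->G), keeping left-to-right order:
  [0:5] CCAAC -> GGTTG
  [5:10] CTCGA -> GAGCT
  [10:15] ACCCC -> TGGGG
  [15:20] GGGGG -> CCCCC
  [20:25] GAGGG -> CTCCC
Concatenate: GGTTGGAGCTTGGGGCCCCCCTCCC (length 25; written aligned with the template, i.e. 3'->5').

Answer: GGTTGGAGCTTGGGGCCCCCCTCCC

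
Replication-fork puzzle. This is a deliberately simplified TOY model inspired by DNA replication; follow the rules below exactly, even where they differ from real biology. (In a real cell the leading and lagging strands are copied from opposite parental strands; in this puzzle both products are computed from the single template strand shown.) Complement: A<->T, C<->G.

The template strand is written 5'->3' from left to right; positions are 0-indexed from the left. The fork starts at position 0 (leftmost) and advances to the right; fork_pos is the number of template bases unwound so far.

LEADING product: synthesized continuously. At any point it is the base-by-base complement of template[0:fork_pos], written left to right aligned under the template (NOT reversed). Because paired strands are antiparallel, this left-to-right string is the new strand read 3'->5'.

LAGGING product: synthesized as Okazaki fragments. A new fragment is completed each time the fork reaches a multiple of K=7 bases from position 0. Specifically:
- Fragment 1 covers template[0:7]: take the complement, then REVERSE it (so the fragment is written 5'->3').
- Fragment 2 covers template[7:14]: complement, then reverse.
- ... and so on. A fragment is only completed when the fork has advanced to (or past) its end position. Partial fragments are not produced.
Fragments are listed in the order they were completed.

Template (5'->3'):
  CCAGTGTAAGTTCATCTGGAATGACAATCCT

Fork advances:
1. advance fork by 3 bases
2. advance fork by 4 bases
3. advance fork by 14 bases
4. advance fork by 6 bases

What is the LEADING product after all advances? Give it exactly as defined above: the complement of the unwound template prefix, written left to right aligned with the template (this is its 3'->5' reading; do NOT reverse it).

Step 1: advance 3 -> fork_pos = 0 + 3 = 3.
Step 2: advance 4 -> fork_pos = 3 + 4 = 7.
Step 3: advance 14 -> fork_pos = 7 + 14 = 21.
Step 4: advance 6 -> fork_pos = 21 + 6 = 27.
Unwound prefix: template[0:27] = CCAGTGTAAGTTCATCTGGAATGACAA
Complement it base by base (A<->T, C<->G), keeping left-to-right order:
  [0:5] CCAGT -> GGTCA
  [5:10] GTAAG -> CATTC
  [10:15] TTCAT -> AAGTA
  [15:20] CTGGA -> GACCT
  [20:25] ATGAC -> TACTG
  [25:27] AA -> TT
Concatenate: GGTCACATTCAAGTAGACCTTACTGTT (length 27; written aligned with the template, i.e. 3'->5').

Answer: GGTCACATTCAAGTAGACCTTACTGTT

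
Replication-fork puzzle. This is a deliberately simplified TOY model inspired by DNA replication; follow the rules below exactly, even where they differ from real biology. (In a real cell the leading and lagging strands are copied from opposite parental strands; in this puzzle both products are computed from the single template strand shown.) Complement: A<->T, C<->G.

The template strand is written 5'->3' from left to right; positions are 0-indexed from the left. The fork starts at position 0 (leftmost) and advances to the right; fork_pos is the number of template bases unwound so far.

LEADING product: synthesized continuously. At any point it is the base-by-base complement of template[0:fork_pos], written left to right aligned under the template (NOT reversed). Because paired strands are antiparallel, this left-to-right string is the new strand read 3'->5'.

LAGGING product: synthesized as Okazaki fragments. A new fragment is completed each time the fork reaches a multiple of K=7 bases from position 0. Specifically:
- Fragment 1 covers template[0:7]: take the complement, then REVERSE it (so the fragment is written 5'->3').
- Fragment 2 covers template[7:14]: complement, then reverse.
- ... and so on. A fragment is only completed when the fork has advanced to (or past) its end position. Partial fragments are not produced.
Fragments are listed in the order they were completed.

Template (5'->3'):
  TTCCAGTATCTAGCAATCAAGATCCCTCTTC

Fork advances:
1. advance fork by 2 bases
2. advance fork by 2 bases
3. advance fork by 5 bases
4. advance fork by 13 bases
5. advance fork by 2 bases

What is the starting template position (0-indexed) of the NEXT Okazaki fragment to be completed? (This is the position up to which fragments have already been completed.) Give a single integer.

Answer: 21

Derivation:
Step 1: advance 2 -> fork_pos = 0 + 2 = 2. Next multiple of 7 is 7 (not reached); still 0 fragment(s).
Step 2: advance 2 -> fork_pos = 2 + 2 = 4. Next multiple of 7 is 7 (not reached); still 0 fragment(s).
Step 3: advance 5 -> fork_pos = 4 + 5 = 9. Reached multiple(s) of 7: 7 -> fragment 1 completed (1 total).
Step 4: advance 13 -> fork_pos = 9 + 13 = 22. Reached multiple(s) of 7: 14, 21 -> fragments 2-3 completed (3 total).
Step 5: advance 2 -> fork_pos = 22 + 2 = 24. Next multiple of 7 is 28 (not reached); still 3 fragment(s).
3 fragment(s) completed, covering template[0:21] (3 x 7 = 21). The next fragment, fragment 4, covers template[21:28], so it starts at position 21.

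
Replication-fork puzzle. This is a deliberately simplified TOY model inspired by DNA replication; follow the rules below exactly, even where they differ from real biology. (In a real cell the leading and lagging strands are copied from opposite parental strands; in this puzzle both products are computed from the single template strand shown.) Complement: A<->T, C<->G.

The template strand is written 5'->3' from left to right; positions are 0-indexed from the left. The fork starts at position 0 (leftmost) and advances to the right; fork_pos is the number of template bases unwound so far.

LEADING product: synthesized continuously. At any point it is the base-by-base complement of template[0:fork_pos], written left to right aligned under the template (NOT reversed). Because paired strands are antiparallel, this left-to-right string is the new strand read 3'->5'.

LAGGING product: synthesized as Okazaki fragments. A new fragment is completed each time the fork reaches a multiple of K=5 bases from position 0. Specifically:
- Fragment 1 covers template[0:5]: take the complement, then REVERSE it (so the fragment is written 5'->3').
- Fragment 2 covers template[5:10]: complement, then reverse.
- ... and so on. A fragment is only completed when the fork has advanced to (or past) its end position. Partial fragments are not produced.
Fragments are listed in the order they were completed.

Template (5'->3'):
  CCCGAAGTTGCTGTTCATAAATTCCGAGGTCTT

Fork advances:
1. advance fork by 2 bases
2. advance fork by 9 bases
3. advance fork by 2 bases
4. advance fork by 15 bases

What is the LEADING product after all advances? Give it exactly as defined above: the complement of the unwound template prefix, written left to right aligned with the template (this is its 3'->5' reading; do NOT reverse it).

Answer: GGGCTTCAACGACAAGTATTTAAGGCTC

Derivation:
Step 1: advance 2 -> fork_pos = 0 + 2 = 2.
Step 2: advance 9 -> fork_pos = 2 + 9 = 11.
Step 3: advance 2 -> fork_pos = 11 + 2 = 13.
Step 4: advance 15 -> fork_pos = 13 + 15 = 28.
Unwound prefix: template[0:28] = CCCGAAGTTGCTGTTCATAAATTCCGAG
Complement it base by base (A<->T, C<->G), keeping left-to-right order:
  [0:5] CCCGA -> GGGCT
  [5:10] AGTTG -> TCAAC
  [10:15] CTGTT -> GACAA
  [15:20] CATAA -> GTATT
  [20:25] ATTCC -> TAAGG
  [25:28] GAG -> CTC
Concatenate: GGGCTTCAACGACAAGTATTTAAGGCTC (length 28; written aligned with the template, i.e. 3'->5').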